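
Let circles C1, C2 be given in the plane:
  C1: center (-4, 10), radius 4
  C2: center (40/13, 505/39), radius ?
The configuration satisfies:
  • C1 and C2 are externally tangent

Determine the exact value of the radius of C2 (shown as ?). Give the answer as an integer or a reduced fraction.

11/3

1. [ext C1·C2]  r_C2² + 8r_C2 − 385/9 = 0  ⇒  r_C2 = 11/3 (r>0 drops 1)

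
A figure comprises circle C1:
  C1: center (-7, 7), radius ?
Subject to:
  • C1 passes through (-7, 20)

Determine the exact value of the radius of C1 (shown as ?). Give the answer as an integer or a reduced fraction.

1. [C1∋P]  r_C1² − 169 = 0  ⇒  r_C1 = 13 (r>0 drops 1)

13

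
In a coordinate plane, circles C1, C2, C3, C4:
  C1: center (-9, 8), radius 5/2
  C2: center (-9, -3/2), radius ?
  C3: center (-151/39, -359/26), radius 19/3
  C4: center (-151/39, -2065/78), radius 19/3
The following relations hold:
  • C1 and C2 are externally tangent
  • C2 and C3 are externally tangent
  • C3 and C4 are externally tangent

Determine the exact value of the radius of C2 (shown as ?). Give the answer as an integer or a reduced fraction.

1. [ext C1·C2]  r_C2² + 5r_C2 − 84 = 0  ⇒  r_C2 = 7 (r>0 drops 1)
2. [ext C2·C3]  r_C2² + (38/3)r_C2 − 413/3 = 0  ⇒  r_C2 = 7 (r>0 drops 1)

7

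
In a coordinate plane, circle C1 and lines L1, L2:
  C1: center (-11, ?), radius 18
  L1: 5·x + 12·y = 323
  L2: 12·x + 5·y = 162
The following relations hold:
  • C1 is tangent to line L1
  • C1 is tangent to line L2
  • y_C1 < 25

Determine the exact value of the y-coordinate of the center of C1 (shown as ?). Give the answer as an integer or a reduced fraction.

12

1. [C1‖L1]  y_C1² − 63y_C1 + 612 = 0  ⇒  y_C1 = 12 or 51
2. [C1‖L2]  y_C1² − (588/5)y_C1 + 6336/5 = 0  ⇒  y_C1 = 12 or 528/5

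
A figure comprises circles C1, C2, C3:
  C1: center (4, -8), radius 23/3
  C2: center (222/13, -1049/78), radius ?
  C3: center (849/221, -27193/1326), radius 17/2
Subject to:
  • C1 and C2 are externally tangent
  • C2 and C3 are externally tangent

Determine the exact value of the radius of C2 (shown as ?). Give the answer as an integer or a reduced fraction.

13/2

1. [ext C1·C2]  r_C2² + (46/3)r_C2 − 1703/12 = 0  ⇒  r_C2 = 13/2 (r>0 drops 1)
2. [ext C2·C3]  r_C2² + 17r_C2 − 611/4 = 0  ⇒  r_C2 = 13/2 (r>0 drops 1)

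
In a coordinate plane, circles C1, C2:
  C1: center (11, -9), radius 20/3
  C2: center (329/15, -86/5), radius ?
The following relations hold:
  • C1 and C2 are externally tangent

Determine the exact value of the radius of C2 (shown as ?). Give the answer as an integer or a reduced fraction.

1. [ext C1·C2]  r_C2² + (40/3)r_C2 − 427/3 = 0  ⇒  r_C2 = 7 (r>0 drops 1)

7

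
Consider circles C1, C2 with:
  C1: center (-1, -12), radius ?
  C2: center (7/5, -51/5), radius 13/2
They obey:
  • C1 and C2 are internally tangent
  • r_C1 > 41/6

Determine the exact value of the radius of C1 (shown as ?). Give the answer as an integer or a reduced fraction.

19/2

1. [int C1,C2]  r_C1² − 13r_C1 + 133/4 = 0  ⇒  r_C1 = 7/2 or 19/2
2. given r_C1 > 41/6: keep 19/2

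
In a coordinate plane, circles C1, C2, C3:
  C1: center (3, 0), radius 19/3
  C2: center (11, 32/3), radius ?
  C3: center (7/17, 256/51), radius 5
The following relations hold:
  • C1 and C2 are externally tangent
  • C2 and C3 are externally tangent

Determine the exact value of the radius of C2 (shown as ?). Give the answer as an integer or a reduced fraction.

7

1. [ext C1·C2]  r_C2² + (38/3)r_C2 − 413/3 = 0  ⇒  r_C2 = 7 (r>0 drops 1)
2. [ext C2·C3]  r_C2² + 10r_C2 − 119 = 0  ⇒  r_C2 = 7 (r>0 drops 1)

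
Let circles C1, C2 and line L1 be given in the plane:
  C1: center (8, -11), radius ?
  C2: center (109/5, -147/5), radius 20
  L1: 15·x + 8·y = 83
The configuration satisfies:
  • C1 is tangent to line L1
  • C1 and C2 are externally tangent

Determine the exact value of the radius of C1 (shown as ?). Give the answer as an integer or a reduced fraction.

1. [C1‖L1]  r_C1² − 9 = 0  ⇒  r_C1 = 3 (r>0 drops 1)
2. [ext C1·C2]  r_C1² + 40r_C1 − 129 = 0  ⇒  r_C1 = 3 (r>0 drops 1)

3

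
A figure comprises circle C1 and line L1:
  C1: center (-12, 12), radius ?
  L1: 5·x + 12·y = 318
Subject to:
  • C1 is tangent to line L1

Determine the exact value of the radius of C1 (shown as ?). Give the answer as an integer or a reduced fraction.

1. [C1‖L1]  r_C1² − 324 = 0  ⇒  r_C1 = 18 (r>0 drops 1)

18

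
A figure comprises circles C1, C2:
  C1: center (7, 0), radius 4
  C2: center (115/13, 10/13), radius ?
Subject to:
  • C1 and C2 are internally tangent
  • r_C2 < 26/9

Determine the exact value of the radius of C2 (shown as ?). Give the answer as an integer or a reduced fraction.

2

1. [int C1,C2]  r_C2² − 8r_C2 + 12 = 0  ⇒  r_C2 = 2 or 6
2. given r_C2 < 26/9: keep 2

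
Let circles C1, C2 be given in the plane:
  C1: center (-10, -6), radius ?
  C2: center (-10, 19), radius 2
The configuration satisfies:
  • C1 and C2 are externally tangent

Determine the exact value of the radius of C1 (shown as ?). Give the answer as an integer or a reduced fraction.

23

1. [ext C1·C2]  r_C1² + 4r_C1 − 621 = 0  ⇒  r_C1 = 23 (r>0 drops 1)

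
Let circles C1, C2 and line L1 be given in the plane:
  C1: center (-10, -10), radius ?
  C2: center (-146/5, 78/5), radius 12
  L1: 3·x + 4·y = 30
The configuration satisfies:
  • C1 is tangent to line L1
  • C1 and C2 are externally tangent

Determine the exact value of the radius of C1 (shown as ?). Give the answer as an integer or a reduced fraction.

1. [C1‖L1]  r_C1² − 400 = 0  ⇒  r_C1 = 20 (r>0 drops 1)
2. [ext C1·C2]  r_C1² + 24r_C1 − 880 = 0  ⇒  r_C1 = 20 (r>0 drops 1)

20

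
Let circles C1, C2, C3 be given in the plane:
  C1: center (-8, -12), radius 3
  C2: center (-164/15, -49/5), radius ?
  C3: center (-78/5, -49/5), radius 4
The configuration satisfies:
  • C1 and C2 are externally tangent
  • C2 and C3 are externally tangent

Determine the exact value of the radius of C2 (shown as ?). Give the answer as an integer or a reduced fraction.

2/3

1. [ext C1·C2]  r_C2² + 6r_C2 − 40/9 = 0  ⇒  r_C2 = 2/3 (r>0 drops 1)
2. [ext C2·C3]  r_C2² + 8r_C2 − 52/9 = 0  ⇒  r_C2 = 2/3 (r>0 drops 1)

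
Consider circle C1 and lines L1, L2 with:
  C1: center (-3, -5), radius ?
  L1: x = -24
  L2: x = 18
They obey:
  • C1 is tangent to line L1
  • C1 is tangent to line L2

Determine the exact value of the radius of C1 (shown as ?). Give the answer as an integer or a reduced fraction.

1. [C1‖L1]  r_C1² − 441 = 0  ⇒  r_C1 = 21 (r>0 drops 1)
2. [C1‖L2]  r_C1² − 441 = 0  ⇒  r_C1 = 21 (r>0 drops 1)

21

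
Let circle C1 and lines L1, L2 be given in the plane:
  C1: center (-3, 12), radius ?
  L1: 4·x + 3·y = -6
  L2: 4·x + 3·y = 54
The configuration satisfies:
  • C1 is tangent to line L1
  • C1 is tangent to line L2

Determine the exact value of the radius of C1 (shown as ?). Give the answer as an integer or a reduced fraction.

6

1. [C1‖L1]  r_C1² − 36 = 0  ⇒  r_C1 = 6 (r>0 drops 1)
2. [C1‖L2]  r_C1² − 36 = 0  ⇒  r_C1 = 6 (r>0 drops 1)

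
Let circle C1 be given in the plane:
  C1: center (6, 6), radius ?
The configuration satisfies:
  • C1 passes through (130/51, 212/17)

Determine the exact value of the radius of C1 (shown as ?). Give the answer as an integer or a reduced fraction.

1. [C1∋P]  r_C1² − 484/9 = 0  ⇒  r_C1 = 22/3 (r>0 drops 1)

22/3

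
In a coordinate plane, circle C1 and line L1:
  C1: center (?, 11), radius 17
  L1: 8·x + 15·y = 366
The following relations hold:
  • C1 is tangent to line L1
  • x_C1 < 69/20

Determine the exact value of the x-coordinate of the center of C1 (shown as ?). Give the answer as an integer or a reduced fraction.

-11

1. [C1‖L1]  x_C1² − (201/4)x_C1 − 2695/4 = 0  ⇒  x_C1 = -11 or 245/4
2. given x_C1 < 69/20: keep -11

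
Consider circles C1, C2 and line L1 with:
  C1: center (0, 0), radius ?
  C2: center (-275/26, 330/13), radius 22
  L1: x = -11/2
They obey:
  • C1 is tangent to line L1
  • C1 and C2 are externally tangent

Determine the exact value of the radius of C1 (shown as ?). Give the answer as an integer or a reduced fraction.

1. [C1‖L1]  r_C1² − 121/4 = 0  ⇒  r_C1 = 11/2 (r>0 drops 1)
2. [ext C1·C2]  r_C1² + 44r_C1 − 1089/4 = 0  ⇒  r_C1 = 11/2 (r>0 drops 1)

11/2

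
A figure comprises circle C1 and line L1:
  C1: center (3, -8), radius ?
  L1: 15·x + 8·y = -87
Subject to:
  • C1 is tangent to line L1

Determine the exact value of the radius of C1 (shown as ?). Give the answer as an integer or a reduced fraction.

4

1. [C1‖L1]  r_C1² − 16 = 0  ⇒  r_C1 = 4 (r>0 drops 1)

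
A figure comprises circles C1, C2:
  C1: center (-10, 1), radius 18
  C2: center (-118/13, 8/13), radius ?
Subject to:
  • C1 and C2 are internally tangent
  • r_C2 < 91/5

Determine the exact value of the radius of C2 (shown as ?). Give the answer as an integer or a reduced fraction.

1. [int C1,C2]  r_C2² − 36r_C2 + 323 = 0  ⇒  r_C2 = 17 or 19
2. given r_C2 < 91/5: keep 17

17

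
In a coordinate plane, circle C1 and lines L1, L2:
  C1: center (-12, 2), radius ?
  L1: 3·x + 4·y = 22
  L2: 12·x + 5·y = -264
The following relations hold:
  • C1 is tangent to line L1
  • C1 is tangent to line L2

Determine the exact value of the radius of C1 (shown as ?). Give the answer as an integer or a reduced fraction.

1. [C1‖L1]  r_C1² − 100 = 0  ⇒  r_C1 = 10 (r>0 drops 1)
2. [C1‖L2]  r_C1² − 100 = 0  ⇒  r_C1 = 10 (r>0 drops 1)

10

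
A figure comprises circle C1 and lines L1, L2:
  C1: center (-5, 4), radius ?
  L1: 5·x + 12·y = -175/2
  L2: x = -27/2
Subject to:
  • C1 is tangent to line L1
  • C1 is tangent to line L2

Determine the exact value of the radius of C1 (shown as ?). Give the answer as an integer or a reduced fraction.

1. [C1‖L1]  r_C1² − 289/4 = 0  ⇒  r_C1 = 17/2 (r>0 drops 1)
2. [C1‖L2]  r_C1² − 289/4 = 0  ⇒  r_C1 = 17/2 (r>0 drops 1)

17/2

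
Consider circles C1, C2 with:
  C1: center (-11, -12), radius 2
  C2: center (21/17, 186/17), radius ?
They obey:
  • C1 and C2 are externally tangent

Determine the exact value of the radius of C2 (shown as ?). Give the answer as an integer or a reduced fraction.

24

1. [ext C1·C2]  r_C2² + 4r_C2 − 672 = 0  ⇒  r_C2 = 24 (r>0 drops 1)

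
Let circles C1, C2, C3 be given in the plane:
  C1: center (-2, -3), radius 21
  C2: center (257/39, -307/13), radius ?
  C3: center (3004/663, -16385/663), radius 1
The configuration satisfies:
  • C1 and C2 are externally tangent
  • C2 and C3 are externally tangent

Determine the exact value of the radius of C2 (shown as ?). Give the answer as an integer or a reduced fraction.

1. [ext C1·C2]  r_C2² + 42r_C2 − 520/9 = 0  ⇒  r_C2 = 4/3 (r>0 drops 1)
2. [ext C2·C3]  r_C2² + 2r_C2 − 40/9 = 0  ⇒  r_C2 = 4/3 (r>0 drops 1)

4/3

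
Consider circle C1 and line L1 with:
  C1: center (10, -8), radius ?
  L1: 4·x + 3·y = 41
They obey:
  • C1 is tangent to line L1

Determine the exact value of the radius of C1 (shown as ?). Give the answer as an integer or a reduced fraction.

1. [C1‖L1]  r_C1² − 25 = 0  ⇒  r_C1 = 5 (r>0 drops 1)

5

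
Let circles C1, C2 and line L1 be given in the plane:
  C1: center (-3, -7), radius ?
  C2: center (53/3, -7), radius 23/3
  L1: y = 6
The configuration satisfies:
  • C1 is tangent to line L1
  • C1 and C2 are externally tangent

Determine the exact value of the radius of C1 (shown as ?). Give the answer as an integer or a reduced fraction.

13

1. [C1‖L1]  r_C1² − 169 = 0  ⇒  r_C1 = 13 (r>0 drops 1)
2. [ext C1·C2]  r_C1² + (46/3)r_C1 − 1105/3 = 0  ⇒  r_C1 = 13 (r>0 drops 1)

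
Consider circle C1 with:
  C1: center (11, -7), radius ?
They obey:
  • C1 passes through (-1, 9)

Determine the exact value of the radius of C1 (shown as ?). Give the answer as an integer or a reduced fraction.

1. [C1∋P]  r_C1² − 400 = 0  ⇒  r_C1 = 20 (r>0 drops 1)

20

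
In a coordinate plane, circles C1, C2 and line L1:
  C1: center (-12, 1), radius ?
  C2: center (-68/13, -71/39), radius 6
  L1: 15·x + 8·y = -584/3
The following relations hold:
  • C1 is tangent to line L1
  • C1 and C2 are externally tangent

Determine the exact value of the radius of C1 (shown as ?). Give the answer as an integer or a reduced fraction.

1. [C1‖L1]  r_C1² − 16/9 = 0  ⇒  r_C1 = 4/3 (r>0 drops 1)
2. [ext C1·C2]  r_C1² + 12r_C1 − 160/9 = 0  ⇒  r_C1 = 4/3 (r>0 drops 1)

4/3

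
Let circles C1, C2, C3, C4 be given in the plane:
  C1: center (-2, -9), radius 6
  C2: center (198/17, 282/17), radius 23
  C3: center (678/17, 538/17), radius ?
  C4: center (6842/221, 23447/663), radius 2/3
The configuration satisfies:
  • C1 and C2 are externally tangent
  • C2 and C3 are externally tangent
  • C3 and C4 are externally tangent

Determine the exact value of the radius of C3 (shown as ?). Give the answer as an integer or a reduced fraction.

9

1. [ext C2·C3]  r_C3² + 46r_C3 − 495 = 0  ⇒  r_C3 = 9 (r>0 drops 1)
2. [ext C3·C4]  r_C3² + (4/3)r_C3 − 93 = 0  ⇒  r_C3 = 9 (r>0 drops 1)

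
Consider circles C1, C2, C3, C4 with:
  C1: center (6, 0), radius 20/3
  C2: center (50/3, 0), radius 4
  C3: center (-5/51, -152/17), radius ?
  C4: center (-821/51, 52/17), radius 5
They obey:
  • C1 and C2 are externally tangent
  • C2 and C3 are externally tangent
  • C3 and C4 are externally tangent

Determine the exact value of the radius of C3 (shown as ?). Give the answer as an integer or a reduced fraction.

1. [ext C2·C3]  r_C3² + 8r_C3 − 345 = 0  ⇒  r_C3 = 15 (r>0 drops 1)
2. [ext C3·C4]  r_C3² + 10r_C3 − 375 = 0  ⇒  r_C3 = 15 (r>0 drops 1)

15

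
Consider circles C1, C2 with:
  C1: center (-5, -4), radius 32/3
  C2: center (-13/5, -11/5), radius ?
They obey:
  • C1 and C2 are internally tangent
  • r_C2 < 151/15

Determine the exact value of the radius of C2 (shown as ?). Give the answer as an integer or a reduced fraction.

23/3

1. [int C1,C2]  r_C2² − (64/3)r_C2 + 943/9 = 0  ⇒  r_C2 = 23/3 or 41/3
2. given r_C2 < 151/15: keep 23/3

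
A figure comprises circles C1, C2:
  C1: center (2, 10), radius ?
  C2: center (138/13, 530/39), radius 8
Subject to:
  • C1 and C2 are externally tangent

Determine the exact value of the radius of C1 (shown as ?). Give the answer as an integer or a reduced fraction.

4/3

1. [ext C1·C2]  r_C1² + 16r_C1 − 208/9 = 0  ⇒  r_C1 = 4/3 (r>0 drops 1)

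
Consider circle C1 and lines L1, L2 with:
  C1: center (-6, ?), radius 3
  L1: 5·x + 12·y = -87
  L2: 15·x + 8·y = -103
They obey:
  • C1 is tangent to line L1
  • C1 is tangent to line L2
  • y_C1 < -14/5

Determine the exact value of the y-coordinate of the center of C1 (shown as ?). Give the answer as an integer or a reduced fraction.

-8

1. [C1‖L1]  y_C1² + (19/2)y_C1 + 12 = 0  ⇒  y_C1 = -8 or -3/2
2. [C1‖L2]  y_C1² + (13/4)y_C1 − 38 = 0  ⇒  y_C1 = -8 or 19/4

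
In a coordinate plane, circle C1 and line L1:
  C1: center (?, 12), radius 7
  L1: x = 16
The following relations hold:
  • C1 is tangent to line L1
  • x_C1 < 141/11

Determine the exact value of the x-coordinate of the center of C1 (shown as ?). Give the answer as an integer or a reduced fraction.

9

1. [C1‖L1]  x_C1² − 32x_C1 + 207 = 0  ⇒  x_C1 = 9 or 23
2. given x_C1 < 141/11: keep 9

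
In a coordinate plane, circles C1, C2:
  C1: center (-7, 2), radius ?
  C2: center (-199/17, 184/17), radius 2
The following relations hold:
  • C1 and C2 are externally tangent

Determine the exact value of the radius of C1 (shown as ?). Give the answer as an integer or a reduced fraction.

1. [ext C1·C2]  r_C1² + 4r_C1 − 96 = 0  ⇒  r_C1 = 8 (r>0 drops 1)

8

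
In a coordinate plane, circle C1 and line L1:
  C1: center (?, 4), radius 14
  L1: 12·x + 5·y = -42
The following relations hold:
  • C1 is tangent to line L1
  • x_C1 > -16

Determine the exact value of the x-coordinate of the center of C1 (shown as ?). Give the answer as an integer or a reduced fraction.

10

1. [C1‖L1]  x_C1² + (31/3)x_C1 − 610/3 = 0  ⇒  x_C1 = -61/3 or 10
2. given x_C1 > -16: keep 10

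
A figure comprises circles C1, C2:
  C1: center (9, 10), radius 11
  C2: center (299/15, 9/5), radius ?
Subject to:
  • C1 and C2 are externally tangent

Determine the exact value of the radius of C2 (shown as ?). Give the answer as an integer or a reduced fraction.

8/3

1. [ext C1·C2]  r_C2² + 22r_C2 − 592/9 = 0  ⇒  r_C2 = 8/3 (r>0 drops 1)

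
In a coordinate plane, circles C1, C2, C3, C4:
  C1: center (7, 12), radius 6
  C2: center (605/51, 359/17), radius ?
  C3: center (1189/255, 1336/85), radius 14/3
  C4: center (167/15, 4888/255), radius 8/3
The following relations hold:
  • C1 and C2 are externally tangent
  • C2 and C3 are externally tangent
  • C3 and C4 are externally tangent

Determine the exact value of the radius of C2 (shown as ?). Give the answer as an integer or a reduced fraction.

1. [ext C1·C2]  r_C2² + 12r_C2 − 637/9 = 0  ⇒  r_C2 = 13/3 (r>0 drops 1)
2. [ext C2·C3]  r_C2² + (28/3)r_C2 − 533/9 = 0  ⇒  r_C2 = 13/3 (r>0 drops 1)

13/3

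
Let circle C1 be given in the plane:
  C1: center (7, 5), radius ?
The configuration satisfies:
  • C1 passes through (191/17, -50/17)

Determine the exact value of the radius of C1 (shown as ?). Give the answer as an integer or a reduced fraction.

1. [C1∋P]  r_C1² − 81 = 0  ⇒  r_C1 = 9 (r>0 drops 1)

9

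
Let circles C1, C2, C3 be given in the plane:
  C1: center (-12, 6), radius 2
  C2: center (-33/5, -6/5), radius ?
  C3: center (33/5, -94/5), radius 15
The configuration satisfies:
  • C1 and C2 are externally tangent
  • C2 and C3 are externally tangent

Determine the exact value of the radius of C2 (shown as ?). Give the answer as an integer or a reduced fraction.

1. [ext C1·C2]  r_C2² + 4r_C2 − 77 = 0  ⇒  r_C2 = 7 (r>0 drops 1)
2. [ext C2·C3]  r_C2² + 30r_C2 − 259 = 0  ⇒  r_C2 = 7 (r>0 drops 1)

7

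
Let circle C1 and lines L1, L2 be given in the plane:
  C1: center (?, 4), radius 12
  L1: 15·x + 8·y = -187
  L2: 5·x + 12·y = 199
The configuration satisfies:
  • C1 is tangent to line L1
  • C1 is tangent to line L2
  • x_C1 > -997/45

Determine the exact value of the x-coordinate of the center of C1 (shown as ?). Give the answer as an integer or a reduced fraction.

1. [C1‖L1]  x_C1² + (146/5)x_C1 + 141/5 = 0  ⇒  x_C1 = -141/5 or -1
2. [C1‖L2]  x_C1² − (302/5)x_C1 − 307/5 = 0  ⇒  x_C1 = -1 or 307/5

-1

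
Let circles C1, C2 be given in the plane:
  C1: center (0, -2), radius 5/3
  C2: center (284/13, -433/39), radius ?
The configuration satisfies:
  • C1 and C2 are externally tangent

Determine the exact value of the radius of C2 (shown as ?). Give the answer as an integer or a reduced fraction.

1. [ext C1·C2]  r_C2² + (10/3)r_C2 − 1672/3 = 0  ⇒  r_C2 = 22 (r>0 drops 1)

22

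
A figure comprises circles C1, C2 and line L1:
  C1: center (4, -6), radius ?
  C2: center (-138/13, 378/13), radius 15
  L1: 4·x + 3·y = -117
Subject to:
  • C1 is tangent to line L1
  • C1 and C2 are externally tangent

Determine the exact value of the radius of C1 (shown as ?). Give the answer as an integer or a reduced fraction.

23

1. [C1‖L1]  r_C1² − 529 = 0  ⇒  r_C1 = 23 (r>0 drops 1)
2. [ext C1·C2]  r_C1² + 30r_C1 − 1219 = 0  ⇒  r_C1 = 23 (r>0 drops 1)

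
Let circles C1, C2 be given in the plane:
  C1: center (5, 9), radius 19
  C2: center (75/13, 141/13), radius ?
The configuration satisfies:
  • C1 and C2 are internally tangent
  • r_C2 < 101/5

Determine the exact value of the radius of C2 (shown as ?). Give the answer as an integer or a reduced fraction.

1. [int C1,C2]  r_C2² − 38r_C2 + 357 = 0  ⇒  r_C2 = 17 or 21
2. given r_C2 < 101/5: keep 17

17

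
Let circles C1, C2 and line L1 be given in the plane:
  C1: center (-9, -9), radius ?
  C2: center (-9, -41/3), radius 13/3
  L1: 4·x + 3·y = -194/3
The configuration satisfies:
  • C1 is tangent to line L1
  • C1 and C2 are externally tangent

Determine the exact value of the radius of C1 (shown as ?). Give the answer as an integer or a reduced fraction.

1/3

1. [C1‖L1]  r_C1² − 1/9 = 0  ⇒  r_C1 = 1/3 (r>0 drops 1)
2. [ext C1·C2]  r_C1² + (26/3)r_C1 − 3 = 0  ⇒  r_C1 = 1/3 (r>0 drops 1)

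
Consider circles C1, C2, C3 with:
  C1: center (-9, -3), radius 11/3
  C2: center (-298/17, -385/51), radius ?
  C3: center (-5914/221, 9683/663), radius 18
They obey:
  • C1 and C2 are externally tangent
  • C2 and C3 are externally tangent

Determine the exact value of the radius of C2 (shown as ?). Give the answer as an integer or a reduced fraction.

6

1. [ext C1·C2]  r_C2² + (22/3)r_C2 − 80 = 0  ⇒  r_C2 = 6 (r>0 drops 1)
2. [ext C2·C3]  r_C2² + 36r_C2 − 252 = 0  ⇒  r_C2 = 6 (r>0 drops 1)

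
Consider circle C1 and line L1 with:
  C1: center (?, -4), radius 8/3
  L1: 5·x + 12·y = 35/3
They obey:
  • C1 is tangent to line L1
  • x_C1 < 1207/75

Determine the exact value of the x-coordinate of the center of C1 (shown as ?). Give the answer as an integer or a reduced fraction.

1. [C1‖L1]  x_C1² − (358/15)x_C1 + 283/3 = 0  ⇒  x_C1 = 5 or 283/15
2. given x_C1 < 1207/75: keep 5

5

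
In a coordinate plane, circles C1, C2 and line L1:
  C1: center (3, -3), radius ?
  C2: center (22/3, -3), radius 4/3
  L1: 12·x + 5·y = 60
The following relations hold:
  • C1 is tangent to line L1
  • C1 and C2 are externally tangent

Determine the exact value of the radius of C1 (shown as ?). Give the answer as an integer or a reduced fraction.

3

1. [C1‖L1]  r_C1² − 9 = 0  ⇒  r_C1 = 3 (r>0 drops 1)
2. [ext C1·C2]  r_C1² + (8/3)r_C1 − 17 = 0  ⇒  r_C1 = 3 (r>0 drops 1)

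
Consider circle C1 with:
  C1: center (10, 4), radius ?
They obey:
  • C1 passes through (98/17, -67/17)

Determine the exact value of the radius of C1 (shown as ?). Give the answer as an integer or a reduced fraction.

9

1. [C1∋P]  r_C1² − 81 = 0  ⇒  r_C1 = 9 (r>0 drops 1)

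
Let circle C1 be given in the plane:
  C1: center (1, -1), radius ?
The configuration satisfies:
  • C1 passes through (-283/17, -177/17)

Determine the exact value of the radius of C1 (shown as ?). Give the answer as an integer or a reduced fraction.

20

1. [C1∋P]  r_C1² − 400 = 0  ⇒  r_C1 = 20 (r>0 drops 1)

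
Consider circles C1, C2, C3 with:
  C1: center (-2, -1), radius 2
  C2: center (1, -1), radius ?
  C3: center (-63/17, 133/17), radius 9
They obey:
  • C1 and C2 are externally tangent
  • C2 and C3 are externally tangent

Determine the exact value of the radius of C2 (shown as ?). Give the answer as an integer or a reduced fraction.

1

1. [ext C1·C2]  r_C2² + 4r_C2 − 5 = 0  ⇒  r_C2 = 1 (r>0 drops 1)
2. [ext C2·C3]  r_C2² + 18r_C2 − 19 = 0  ⇒  r_C2 = 1 (r>0 drops 1)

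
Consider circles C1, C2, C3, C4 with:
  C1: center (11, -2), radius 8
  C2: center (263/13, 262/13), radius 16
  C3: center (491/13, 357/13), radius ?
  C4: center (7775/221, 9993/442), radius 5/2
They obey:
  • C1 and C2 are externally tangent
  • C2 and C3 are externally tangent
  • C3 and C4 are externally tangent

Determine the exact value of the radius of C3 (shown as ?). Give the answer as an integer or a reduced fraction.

3

1. [ext C2·C3]  r_C3² + 32r_C3 − 105 = 0  ⇒  r_C3 = 3 (r>0 drops 1)
2. [ext C3·C4]  r_C3² + 5r_C3 − 24 = 0  ⇒  r_C3 = 3 (r>0 drops 1)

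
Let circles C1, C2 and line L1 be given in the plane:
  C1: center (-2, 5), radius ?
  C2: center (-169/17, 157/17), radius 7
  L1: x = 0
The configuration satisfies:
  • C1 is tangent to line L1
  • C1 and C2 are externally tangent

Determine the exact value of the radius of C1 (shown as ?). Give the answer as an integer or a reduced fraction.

2

1. [C1‖L1]  r_C1² − 4 = 0  ⇒  r_C1 = 2 (r>0 drops 1)
2. [ext C1·C2]  r_C1² + 14r_C1 − 32 = 0  ⇒  r_C1 = 2 (r>0 drops 1)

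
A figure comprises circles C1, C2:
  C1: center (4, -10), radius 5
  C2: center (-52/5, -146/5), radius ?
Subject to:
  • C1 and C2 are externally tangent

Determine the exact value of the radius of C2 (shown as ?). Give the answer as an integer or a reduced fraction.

19

1. [ext C1·C2]  r_C2² + 10r_C2 − 551 = 0  ⇒  r_C2 = 19 (r>0 drops 1)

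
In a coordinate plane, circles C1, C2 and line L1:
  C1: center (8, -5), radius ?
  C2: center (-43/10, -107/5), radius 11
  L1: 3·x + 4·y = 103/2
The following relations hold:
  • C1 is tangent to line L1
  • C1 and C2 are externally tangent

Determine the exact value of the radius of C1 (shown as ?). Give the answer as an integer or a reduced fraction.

19/2

1. [C1‖L1]  r_C1² − 361/4 = 0  ⇒  r_C1 = 19/2 (r>0 drops 1)
2. [ext C1·C2]  r_C1² + 22r_C1 − 1197/4 = 0  ⇒  r_C1 = 19/2 (r>0 drops 1)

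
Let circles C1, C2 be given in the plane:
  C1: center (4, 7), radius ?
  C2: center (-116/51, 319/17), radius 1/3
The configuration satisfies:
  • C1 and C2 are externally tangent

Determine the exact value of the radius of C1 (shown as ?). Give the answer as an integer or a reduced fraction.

13

1. [ext C1·C2]  r_C1² + (2/3)r_C1 − 533/3 = 0  ⇒  r_C1 = 13 (r>0 drops 1)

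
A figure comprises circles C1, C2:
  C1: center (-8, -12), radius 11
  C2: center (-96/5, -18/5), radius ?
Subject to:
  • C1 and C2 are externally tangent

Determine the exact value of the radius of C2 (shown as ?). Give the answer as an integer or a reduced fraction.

1. [ext C1·C2]  r_C2² + 22r_C2 − 75 = 0  ⇒  r_C2 = 3 (r>0 drops 1)

3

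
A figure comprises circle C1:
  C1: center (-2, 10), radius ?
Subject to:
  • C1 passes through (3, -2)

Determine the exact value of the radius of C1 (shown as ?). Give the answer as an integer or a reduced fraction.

13

1. [C1∋P]  r_C1² − 169 = 0  ⇒  r_C1 = 13 (r>0 drops 1)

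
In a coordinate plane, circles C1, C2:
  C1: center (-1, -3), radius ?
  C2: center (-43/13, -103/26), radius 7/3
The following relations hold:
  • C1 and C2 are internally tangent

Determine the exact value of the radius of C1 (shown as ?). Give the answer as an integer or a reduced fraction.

29/6

1. [int C1,C2]  r_C1² − (14/3)r_C1 − 29/36 = 0  ⇒  r_C1 = 29/6 (r>0 drops 1)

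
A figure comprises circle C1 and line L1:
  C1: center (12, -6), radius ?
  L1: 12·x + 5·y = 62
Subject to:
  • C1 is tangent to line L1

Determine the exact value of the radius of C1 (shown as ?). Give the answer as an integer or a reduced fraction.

1. [C1‖L1]  r_C1² − 16 = 0  ⇒  r_C1 = 4 (r>0 drops 1)

4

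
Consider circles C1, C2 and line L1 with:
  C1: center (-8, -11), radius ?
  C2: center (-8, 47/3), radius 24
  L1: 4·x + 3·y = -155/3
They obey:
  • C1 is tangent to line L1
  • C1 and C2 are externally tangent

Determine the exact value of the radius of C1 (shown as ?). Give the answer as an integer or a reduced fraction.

1. [C1‖L1]  r_C1² − 64/9 = 0  ⇒  r_C1 = 8/3 (r>0 drops 1)
2. [ext C1·C2]  r_C1² + 48r_C1 − 1216/9 = 0  ⇒  r_C1 = 8/3 (r>0 drops 1)

8/3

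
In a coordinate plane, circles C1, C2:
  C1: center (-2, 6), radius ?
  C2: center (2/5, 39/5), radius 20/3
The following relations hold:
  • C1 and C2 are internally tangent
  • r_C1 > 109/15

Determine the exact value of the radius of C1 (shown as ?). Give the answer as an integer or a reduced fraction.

1. [int C1,C2]  r_C1² − (40/3)r_C1 + 319/9 = 0  ⇒  r_C1 = 11/3 or 29/3
2. given r_C1 > 109/15: keep 29/3

29/3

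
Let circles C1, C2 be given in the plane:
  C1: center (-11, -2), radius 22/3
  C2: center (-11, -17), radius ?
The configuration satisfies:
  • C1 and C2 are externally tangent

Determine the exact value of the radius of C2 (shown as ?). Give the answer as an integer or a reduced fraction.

1. [ext C1·C2]  r_C2² + (44/3)r_C2 − 1541/9 = 0  ⇒  r_C2 = 23/3 (r>0 drops 1)

23/3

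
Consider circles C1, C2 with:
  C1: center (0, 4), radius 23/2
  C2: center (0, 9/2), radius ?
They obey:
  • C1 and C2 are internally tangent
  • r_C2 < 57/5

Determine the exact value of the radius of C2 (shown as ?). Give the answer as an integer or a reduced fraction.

1. [int C1,C2]  r_C2² − 23r_C2 + 132 = 0  ⇒  r_C2 = 11 or 12
2. given r_C2 < 57/5: keep 11

11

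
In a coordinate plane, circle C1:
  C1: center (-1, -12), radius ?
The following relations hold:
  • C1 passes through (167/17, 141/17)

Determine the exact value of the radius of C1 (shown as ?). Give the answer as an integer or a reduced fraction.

23

1. [C1∋P]  r_C1² − 529 = 0  ⇒  r_C1 = 23 (r>0 drops 1)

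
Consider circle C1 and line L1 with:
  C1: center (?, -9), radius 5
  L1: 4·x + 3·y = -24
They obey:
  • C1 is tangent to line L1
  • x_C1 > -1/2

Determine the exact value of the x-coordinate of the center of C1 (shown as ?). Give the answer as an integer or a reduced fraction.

7

1. [C1‖L1]  x_C1² − (3/2)x_C1 − 77/2 = 0  ⇒  x_C1 = -11/2 or 7
2. given x_C1 > -1/2: keep 7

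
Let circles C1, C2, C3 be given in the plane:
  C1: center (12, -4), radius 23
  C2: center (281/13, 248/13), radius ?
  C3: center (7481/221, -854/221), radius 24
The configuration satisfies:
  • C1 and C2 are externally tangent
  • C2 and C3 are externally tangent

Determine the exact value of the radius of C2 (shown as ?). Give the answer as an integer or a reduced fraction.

2

1. [ext C1·C2]  r_C2² + 46r_C2 − 96 = 0  ⇒  r_C2 = 2 (r>0 drops 1)
2. [ext C2·C3]  r_C2² + 48r_C2 − 100 = 0  ⇒  r_C2 = 2 (r>0 drops 1)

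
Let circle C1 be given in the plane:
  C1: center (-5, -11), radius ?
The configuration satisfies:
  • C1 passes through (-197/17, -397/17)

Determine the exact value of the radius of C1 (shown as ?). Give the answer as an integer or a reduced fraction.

14

1. [C1∋P]  r_C1² − 196 = 0  ⇒  r_C1 = 14 (r>0 drops 1)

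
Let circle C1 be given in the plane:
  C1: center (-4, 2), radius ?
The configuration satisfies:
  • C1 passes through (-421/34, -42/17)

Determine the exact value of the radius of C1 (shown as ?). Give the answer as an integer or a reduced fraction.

19/2

1. [C1∋P]  r_C1² − 361/4 = 0  ⇒  r_C1 = 19/2 (r>0 drops 1)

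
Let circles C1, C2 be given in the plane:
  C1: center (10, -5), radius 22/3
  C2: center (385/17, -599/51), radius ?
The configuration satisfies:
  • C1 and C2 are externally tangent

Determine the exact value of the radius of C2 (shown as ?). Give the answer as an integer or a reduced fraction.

7

1. [ext C1·C2]  r_C2² + (44/3)r_C2 − 455/3 = 0  ⇒  r_C2 = 7 (r>0 drops 1)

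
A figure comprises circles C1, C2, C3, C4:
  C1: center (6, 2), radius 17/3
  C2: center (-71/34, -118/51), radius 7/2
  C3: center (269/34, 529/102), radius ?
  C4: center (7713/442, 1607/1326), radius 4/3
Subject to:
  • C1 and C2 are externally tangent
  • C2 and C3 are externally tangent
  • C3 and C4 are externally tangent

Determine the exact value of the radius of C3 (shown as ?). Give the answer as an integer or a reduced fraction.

9

1. [ext C2·C3]  r_C3² + 7r_C3 − 144 = 0  ⇒  r_C3 = 9 (r>0 drops 1)
2. [ext C3·C4]  r_C3² + (8/3)r_C3 − 105 = 0  ⇒  r_C3 = 9 (r>0 drops 1)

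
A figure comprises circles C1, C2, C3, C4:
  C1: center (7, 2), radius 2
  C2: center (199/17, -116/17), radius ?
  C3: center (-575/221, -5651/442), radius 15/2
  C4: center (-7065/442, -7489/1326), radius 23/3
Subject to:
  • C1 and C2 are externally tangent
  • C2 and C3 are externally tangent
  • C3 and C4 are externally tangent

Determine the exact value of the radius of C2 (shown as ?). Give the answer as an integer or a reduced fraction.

8

1. [ext C1·C2]  r_C2² + 4r_C2 − 96 = 0  ⇒  r_C2 = 8 (r>0 drops 1)
2. [ext C2·C3]  r_C2² + 15r_C2 − 184 = 0  ⇒  r_C2 = 8 (r>0 drops 1)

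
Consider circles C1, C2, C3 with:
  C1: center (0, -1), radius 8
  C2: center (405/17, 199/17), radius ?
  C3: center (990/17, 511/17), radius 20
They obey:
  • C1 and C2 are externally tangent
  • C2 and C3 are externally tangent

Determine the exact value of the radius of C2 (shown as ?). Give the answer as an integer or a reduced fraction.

19

1. [ext C1·C2]  r_C2² + 16r_C2 − 665 = 0  ⇒  r_C2 = 19 (r>0 drops 1)
2. [ext C2·C3]  r_C2² + 40r_C2 − 1121 = 0  ⇒  r_C2 = 19 (r>0 drops 1)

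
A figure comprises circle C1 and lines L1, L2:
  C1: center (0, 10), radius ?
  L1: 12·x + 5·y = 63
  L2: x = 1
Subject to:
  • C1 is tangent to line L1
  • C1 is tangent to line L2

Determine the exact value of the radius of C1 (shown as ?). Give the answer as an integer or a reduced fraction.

1. [C1‖L1]  r_C1² − 1 = 0  ⇒  r_C1 = 1 (r>0 drops 1)
2. [C1‖L2]  r_C1² − 1 = 0  ⇒  r_C1 = 1 (r>0 drops 1)

1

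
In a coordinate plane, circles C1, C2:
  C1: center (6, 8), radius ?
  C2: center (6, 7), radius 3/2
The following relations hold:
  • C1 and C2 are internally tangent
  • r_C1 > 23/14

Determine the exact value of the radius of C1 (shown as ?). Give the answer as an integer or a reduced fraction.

5/2

1. [int C1,C2]  r_C1² − 3r_C1 + 5/4 = 0  ⇒  r_C1 = 1/2 or 5/2
2. given r_C1 > 23/14: keep 5/2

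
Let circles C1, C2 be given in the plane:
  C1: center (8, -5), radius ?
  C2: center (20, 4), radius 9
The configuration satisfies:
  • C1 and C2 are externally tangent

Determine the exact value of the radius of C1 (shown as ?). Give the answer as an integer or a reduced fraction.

1. [ext C1·C2]  r_C1² + 18r_C1 − 144 = 0  ⇒  r_C1 = 6 (r>0 drops 1)

6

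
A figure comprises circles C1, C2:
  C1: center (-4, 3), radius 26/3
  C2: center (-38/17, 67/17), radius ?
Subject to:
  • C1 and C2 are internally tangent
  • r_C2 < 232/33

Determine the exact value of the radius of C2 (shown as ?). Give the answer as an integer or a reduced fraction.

20/3

1. [int C1,C2]  r_C2² − (52/3)r_C2 + 640/9 = 0  ⇒  r_C2 = 20/3 or 32/3
2. given r_C2 < 232/33: keep 20/3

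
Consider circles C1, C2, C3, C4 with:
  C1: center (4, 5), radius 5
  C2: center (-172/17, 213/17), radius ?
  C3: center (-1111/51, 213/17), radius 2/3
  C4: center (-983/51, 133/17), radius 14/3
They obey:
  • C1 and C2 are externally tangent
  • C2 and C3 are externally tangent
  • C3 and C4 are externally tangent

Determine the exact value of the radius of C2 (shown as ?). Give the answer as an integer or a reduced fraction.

11

1. [ext C1·C2]  r_C2² + 10r_C2 − 231 = 0  ⇒  r_C2 = 11 (r>0 drops 1)
2. [ext C2·C3]  r_C2² + (4/3)r_C2 − 407/3 = 0  ⇒  r_C2 = 11 (r>0 drops 1)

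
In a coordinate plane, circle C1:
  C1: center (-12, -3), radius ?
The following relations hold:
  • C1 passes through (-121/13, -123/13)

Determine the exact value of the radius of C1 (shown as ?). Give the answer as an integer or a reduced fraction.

7

1. [C1∋P]  r_C1² − 49 = 0  ⇒  r_C1 = 7 (r>0 drops 1)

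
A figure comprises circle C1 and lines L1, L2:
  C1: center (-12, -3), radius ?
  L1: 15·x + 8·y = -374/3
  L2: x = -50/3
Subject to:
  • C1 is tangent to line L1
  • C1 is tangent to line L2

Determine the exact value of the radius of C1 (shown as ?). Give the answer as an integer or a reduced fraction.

1. [C1‖L1]  r_C1² − 196/9 = 0  ⇒  r_C1 = 14/3 (r>0 drops 1)
2. [C1‖L2]  r_C1² − 196/9 = 0  ⇒  r_C1 = 14/3 (r>0 drops 1)

14/3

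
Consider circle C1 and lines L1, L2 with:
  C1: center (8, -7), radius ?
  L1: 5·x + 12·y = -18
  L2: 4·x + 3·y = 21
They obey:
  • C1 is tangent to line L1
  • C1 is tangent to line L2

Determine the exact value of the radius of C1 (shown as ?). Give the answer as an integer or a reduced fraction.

2

1. [C1‖L1]  r_C1² − 4 = 0  ⇒  r_C1 = 2 (r>0 drops 1)
2. [C1‖L2]  r_C1² − 4 = 0  ⇒  r_C1 = 2 (r>0 drops 1)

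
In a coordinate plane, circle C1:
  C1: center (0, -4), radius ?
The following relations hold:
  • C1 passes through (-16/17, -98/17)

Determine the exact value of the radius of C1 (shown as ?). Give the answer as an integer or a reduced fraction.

2

1. [C1∋P]  r_C1² − 4 = 0  ⇒  r_C1 = 2 (r>0 drops 1)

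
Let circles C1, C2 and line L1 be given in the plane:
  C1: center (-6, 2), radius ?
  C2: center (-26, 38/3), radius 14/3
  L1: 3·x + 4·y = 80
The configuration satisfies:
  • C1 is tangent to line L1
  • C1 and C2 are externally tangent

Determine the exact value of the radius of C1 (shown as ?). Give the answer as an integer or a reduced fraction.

1. [C1‖L1]  r_C1² − 324 = 0  ⇒  r_C1 = 18 (r>0 drops 1)
2. [ext C1·C2]  r_C1² + (28/3)r_C1 − 492 = 0  ⇒  r_C1 = 18 (r>0 drops 1)

18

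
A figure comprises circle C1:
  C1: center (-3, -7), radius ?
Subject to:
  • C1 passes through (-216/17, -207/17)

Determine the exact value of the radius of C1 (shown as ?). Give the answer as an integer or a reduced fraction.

1. [C1∋P]  r_C1² − 121 = 0  ⇒  r_C1 = 11 (r>0 drops 1)

11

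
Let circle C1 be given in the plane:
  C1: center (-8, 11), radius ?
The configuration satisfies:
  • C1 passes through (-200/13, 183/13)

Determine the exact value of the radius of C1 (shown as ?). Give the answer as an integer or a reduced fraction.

1. [C1∋P]  r_C1² − 64 = 0  ⇒  r_C1 = 8 (r>0 drops 1)

8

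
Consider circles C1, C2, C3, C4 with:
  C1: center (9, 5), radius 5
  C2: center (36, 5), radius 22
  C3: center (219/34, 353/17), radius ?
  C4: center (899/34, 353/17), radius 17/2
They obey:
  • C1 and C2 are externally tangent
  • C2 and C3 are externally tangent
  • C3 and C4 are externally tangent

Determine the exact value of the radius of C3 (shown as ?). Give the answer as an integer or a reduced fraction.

23/2

1. [ext C2·C3]  r_C3² + 44r_C3 − 2553/4 = 0  ⇒  r_C3 = 23/2 (r>0 drops 1)
2. [ext C3·C4]  r_C3² + 17r_C3 − 1311/4 = 0  ⇒  r_C3 = 23/2 (r>0 drops 1)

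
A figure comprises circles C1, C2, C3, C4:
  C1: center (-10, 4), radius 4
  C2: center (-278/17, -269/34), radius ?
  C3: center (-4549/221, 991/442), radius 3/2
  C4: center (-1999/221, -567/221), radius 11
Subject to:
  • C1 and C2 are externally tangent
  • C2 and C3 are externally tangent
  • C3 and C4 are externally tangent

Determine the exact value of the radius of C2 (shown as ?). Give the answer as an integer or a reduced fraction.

1. [ext C1·C2]  r_C2² + 8r_C2 − 665/4 = 0  ⇒  r_C2 = 19/2 (r>0 drops 1)
2. [ext C2·C3]  r_C2² + 3r_C2 − 475/4 = 0  ⇒  r_C2 = 19/2 (r>0 drops 1)

19/2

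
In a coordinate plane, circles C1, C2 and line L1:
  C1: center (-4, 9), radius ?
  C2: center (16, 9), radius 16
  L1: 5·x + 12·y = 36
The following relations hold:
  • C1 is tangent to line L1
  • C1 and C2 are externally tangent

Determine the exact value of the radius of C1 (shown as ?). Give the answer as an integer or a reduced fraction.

4

1. [C1‖L1]  r_C1² − 16 = 0  ⇒  r_C1 = 4 (r>0 drops 1)
2. [ext C1·C2]  r_C1² + 32r_C1 − 144 = 0  ⇒  r_C1 = 4 (r>0 drops 1)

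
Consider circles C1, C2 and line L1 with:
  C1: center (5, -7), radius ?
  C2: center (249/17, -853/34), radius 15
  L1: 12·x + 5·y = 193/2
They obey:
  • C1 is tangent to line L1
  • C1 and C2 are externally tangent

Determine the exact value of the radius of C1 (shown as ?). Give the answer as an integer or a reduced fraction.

1. [C1‖L1]  r_C1² − 121/4 = 0  ⇒  r_C1 = 11/2 (r>0 drops 1)
2. [ext C1·C2]  r_C1² + 30r_C1 − 781/4 = 0  ⇒  r_C1 = 11/2 (r>0 drops 1)

11/2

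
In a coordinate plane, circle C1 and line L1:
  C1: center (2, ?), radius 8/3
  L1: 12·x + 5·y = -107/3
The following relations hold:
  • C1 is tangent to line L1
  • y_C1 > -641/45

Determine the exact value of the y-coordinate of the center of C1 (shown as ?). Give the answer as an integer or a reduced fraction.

1. [C1‖L1]  y_C1² + (358/15)y_C1 + 283/3 = 0  ⇒  y_C1 = -283/15 or -5
2. given y_C1 > -641/45: keep -5

-5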